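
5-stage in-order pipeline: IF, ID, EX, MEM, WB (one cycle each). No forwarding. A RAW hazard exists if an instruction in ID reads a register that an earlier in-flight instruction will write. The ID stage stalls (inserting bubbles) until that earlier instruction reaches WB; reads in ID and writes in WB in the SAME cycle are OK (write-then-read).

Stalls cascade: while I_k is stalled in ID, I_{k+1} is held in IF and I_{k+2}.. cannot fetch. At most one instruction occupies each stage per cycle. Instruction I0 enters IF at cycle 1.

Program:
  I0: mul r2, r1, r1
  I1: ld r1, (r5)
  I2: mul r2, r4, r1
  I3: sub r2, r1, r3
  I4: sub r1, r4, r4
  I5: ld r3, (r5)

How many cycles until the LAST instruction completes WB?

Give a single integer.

I0 mul r2 <- r1,r1: IF@1 ID@2 stall=0 (-) EX@3 MEM@4 WB@5
I1 ld r1 <- r5: IF@2 ID@3 stall=0 (-) EX@4 MEM@5 WB@6
I2 mul r2 <- r4,r1: IF@3 ID@4 stall=2 (RAW on I1.r1 (WB@6)) EX@7 MEM@8 WB@9
I3 sub r2 <- r1,r3: IF@4 ID@7 stall=0 (-) EX@8 MEM@9 WB@10
I4 sub r1 <- r4,r4: IF@7 ID@8 stall=0 (-) EX@9 MEM@10 WB@11
I5 ld r3 <- r5: IF@8 ID@9 stall=0 (-) EX@10 MEM@11 WB@12

Answer: 12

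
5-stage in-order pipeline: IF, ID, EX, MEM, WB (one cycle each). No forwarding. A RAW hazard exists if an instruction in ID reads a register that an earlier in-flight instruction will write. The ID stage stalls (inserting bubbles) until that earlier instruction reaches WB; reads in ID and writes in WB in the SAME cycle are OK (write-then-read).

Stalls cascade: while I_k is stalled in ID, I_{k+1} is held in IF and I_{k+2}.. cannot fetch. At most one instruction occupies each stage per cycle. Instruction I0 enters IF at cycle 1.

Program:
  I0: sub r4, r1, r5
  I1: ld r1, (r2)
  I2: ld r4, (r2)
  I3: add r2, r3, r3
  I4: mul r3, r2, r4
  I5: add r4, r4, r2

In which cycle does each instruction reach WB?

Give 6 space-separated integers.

I0 sub r4 <- r1,r5: IF@1 ID@2 stall=0 (-) EX@3 MEM@4 WB@5
I1 ld r1 <- r2: IF@2 ID@3 stall=0 (-) EX@4 MEM@5 WB@6
I2 ld r4 <- r2: IF@3 ID@4 stall=0 (-) EX@5 MEM@6 WB@7
I3 add r2 <- r3,r3: IF@4 ID@5 stall=0 (-) EX@6 MEM@7 WB@8
I4 mul r3 <- r2,r4: IF@5 ID@6 stall=2 (RAW on I3.r2 (WB@8)) EX@9 MEM@10 WB@11
I5 add r4 <- r4,r2: IF@6 ID@9 stall=0 (-) EX@10 MEM@11 WB@12

Answer: 5 6 7 8 11 12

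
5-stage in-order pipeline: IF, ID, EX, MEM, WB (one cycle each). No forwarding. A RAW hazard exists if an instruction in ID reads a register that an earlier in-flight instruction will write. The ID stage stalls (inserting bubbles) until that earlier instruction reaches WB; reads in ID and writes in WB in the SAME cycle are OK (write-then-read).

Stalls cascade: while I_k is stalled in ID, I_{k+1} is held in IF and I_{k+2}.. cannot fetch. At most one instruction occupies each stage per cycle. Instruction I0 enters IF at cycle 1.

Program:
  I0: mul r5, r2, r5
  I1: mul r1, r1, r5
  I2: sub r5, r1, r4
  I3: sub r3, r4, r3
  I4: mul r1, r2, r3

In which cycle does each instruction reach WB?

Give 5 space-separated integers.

I0 mul r5 <- r2,r5: IF@1 ID@2 stall=0 (-) EX@3 MEM@4 WB@5
I1 mul r1 <- r1,r5: IF@2 ID@3 stall=2 (RAW on I0.r5 (WB@5)) EX@6 MEM@7 WB@8
I2 sub r5 <- r1,r4: IF@3 ID@6 stall=2 (RAW on I1.r1 (WB@8)) EX@9 MEM@10 WB@11
I3 sub r3 <- r4,r3: IF@6 ID@9 stall=0 (-) EX@10 MEM@11 WB@12
I4 mul r1 <- r2,r3: IF@9 ID@10 stall=2 (RAW on I3.r3 (WB@12)) EX@13 MEM@14 WB@15

Answer: 5 8 11 12 15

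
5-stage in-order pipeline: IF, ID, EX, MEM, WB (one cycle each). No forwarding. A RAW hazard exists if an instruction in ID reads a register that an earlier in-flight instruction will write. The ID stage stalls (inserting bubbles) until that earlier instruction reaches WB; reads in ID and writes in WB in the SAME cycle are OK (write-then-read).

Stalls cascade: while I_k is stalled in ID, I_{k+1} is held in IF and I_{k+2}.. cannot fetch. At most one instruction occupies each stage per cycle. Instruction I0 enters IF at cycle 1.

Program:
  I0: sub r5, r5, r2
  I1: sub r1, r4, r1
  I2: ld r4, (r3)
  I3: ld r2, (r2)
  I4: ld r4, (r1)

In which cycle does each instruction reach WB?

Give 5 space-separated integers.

Answer: 5 6 7 8 9

Derivation:
I0 sub r5 <- r5,r2: IF@1 ID@2 stall=0 (-) EX@3 MEM@4 WB@5
I1 sub r1 <- r4,r1: IF@2 ID@3 stall=0 (-) EX@4 MEM@5 WB@6
I2 ld r4 <- r3: IF@3 ID@4 stall=0 (-) EX@5 MEM@6 WB@7
I3 ld r2 <- r2: IF@4 ID@5 stall=0 (-) EX@6 MEM@7 WB@8
I4 ld r4 <- r1: IF@5 ID@6 stall=0 (-) EX@7 MEM@8 WB@9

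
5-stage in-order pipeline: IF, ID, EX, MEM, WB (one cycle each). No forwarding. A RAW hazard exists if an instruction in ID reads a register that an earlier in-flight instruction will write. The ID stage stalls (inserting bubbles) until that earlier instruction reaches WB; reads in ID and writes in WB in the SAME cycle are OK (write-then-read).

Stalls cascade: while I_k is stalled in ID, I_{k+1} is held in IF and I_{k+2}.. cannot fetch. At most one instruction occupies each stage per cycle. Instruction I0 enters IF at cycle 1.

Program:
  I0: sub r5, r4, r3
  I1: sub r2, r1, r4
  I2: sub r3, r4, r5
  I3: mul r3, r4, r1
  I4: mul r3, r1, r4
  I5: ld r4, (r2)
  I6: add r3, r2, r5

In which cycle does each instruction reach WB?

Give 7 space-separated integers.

I0 sub r5 <- r4,r3: IF@1 ID@2 stall=0 (-) EX@3 MEM@4 WB@5
I1 sub r2 <- r1,r4: IF@2 ID@3 stall=0 (-) EX@4 MEM@5 WB@6
I2 sub r3 <- r4,r5: IF@3 ID@4 stall=1 (RAW on I0.r5 (WB@5)) EX@6 MEM@7 WB@8
I3 mul r3 <- r4,r1: IF@4 ID@6 stall=0 (-) EX@7 MEM@8 WB@9
I4 mul r3 <- r1,r4: IF@6 ID@7 stall=0 (-) EX@8 MEM@9 WB@10
I5 ld r4 <- r2: IF@7 ID@8 stall=0 (-) EX@9 MEM@10 WB@11
I6 add r3 <- r2,r5: IF@8 ID@9 stall=0 (-) EX@10 MEM@11 WB@12

Answer: 5 6 8 9 10 11 12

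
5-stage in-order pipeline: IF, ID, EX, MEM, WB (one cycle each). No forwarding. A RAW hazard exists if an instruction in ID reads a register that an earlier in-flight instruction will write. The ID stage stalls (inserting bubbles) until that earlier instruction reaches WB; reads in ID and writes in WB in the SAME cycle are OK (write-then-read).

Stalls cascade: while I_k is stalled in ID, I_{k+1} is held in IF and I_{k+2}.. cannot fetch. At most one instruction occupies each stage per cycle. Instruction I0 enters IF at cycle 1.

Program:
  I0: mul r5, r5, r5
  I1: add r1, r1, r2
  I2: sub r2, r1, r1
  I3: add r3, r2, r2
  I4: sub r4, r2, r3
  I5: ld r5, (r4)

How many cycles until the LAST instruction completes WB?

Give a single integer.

I0 mul r5 <- r5,r5: IF@1 ID@2 stall=0 (-) EX@3 MEM@4 WB@5
I1 add r1 <- r1,r2: IF@2 ID@3 stall=0 (-) EX@4 MEM@5 WB@6
I2 sub r2 <- r1,r1: IF@3 ID@4 stall=2 (RAW on I1.r1 (WB@6)) EX@7 MEM@8 WB@9
I3 add r3 <- r2,r2: IF@4 ID@7 stall=2 (RAW on I2.r2 (WB@9)) EX@10 MEM@11 WB@12
I4 sub r4 <- r2,r3: IF@7 ID@10 stall=2 (RAW on I3.r3 (WB@12)) EX@13 MEM@14 WB@15
I5 ld r5 <- r4: IF@10 ID@13 stall=2 (RAW on I4.r4 (WB@15)) EX@16 MEM@17 WB@18

Answer: 18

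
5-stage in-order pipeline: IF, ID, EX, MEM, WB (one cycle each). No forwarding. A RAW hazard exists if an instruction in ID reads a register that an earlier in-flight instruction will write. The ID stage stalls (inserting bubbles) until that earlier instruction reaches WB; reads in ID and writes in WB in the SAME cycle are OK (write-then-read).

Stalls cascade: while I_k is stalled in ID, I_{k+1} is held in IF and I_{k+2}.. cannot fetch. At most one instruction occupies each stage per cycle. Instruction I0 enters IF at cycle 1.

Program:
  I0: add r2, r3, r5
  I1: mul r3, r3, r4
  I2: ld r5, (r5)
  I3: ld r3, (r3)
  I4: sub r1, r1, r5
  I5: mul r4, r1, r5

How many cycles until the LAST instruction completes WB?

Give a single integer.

I0 add r2 <- r3,r5: IF@1 ID@2 stall=0 (-) EX@3 MEM@4 WB@5
I1 mul r3 <- r3,r4: IF@2 ID@3 stall=0 (-) EX@4 MEM@5 WB@6
I2 ld r5 <- r5: IF@3 ID@4 stall=0 (-) EX@5 MEM@6 WB@7
I3 ld r3 <- r3: IF@4 ID@5 stall=1 (RAW on I1.r3 (WB@6)) EX@7 MEM@8 WB@9
I4 sub r1 <- r1,r5: IF@5 ID@7 stall=0 (-) EX@8 MEM@9 WB@10
I5 mul r4 <- r1,r5: IF@7 ID@8 stall=2 (RAW on I4.r1 (WB@10)) EX@11 MEM@12 WB@13

Answer: 13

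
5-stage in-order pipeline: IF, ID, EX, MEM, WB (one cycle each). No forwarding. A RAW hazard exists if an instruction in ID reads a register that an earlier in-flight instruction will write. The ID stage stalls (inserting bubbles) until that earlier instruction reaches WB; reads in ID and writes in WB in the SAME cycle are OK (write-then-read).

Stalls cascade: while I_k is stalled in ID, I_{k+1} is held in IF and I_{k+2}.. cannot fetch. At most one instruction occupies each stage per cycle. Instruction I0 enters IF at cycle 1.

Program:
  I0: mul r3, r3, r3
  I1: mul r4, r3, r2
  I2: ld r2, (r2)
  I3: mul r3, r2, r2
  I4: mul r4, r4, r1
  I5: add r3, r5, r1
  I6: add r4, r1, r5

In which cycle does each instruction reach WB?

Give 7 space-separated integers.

I0 mul r3 <- r3,r3: IF@1 ID@2 stall=0 (-) EX@3 MEM@4 WB@5
I1 mul r4 <- r3,r2: IF@2 ID@3 stall=2 (RAW on I0.r3 (WB@5)) EX@6 MEM@7 WB@8
I2 ld r2 <- r2: IF@3 ID@6 stall=0 (-) EX@7 MEM@8 WB@9
I3 mul r3 <- r2,r2: IF@6 ID@7 stall=2 (RAW on I2.r2 (WB@9)) EX@10 MEM@11 WB@12
I4 mul r4 <- r4,r1: IF@7 ID@10 stall=0 (-) EX@11 MEM@12 WB@13
I5 add r3 <- r5,r1: IF@10 ID@11 stall=0 (-) EX@12 MEM@13 WB@14
I6 add r4 <- r1,r5: IF@11 ID@12 stall=0 (-) EX@13 MEM@14 WB@15

Answer: 5 8 9 12 13 14 15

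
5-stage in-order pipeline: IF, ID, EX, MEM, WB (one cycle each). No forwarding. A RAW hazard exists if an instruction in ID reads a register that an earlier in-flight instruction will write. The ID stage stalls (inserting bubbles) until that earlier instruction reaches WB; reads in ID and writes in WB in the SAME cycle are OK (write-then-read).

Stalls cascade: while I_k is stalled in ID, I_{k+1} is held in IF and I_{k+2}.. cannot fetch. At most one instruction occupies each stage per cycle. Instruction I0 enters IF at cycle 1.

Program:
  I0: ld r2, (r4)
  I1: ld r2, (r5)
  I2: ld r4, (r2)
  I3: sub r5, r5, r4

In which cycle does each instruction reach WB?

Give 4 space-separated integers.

Answer: 5 6 9 12

Derivation:
I0 ld r2 <- r4: IF@1 ID@2 stall=0 (-) EX@3 MEM@4 WB@5
I1 ld r2 <- r5: IF@2 ID@3 stall=0 (-) EX@4 MEM@5 WB@6
I2 ld r4 <- r2: IF@3 ID@4 stall=2 (RAW on I1.r2 (WB@6)) EX@7 MEM@8 WB@9
I3 sub r5 <- r5,r4: IF@4 ID@7 stall=2 (RAW on I2.r4 (WB@9)) EX@10 MEM@11 WB@12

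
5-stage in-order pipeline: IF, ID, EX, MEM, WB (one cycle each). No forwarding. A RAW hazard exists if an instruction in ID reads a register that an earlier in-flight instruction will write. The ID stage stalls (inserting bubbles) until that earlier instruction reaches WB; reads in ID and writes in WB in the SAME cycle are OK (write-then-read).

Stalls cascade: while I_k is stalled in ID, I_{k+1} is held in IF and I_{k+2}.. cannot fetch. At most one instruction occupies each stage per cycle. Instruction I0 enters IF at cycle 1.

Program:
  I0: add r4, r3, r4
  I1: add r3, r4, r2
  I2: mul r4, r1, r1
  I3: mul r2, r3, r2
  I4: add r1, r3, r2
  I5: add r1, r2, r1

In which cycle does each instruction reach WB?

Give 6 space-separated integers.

Answer: 5 8 9 11 14 17

Derivation:
I0 add r4 <- r3,r4: IF@1 ID@2 stall=0 (-) EX@3 MEM@4 WB@5
I1 add r3 <- r4,r2: IF@2 ID@3 stall=2 (RAW on I0.r4 (WB@5)) EX@6 MEM@7 WB@8
I2 mul r4 <- r1,r1: IF@3 ID@6 stall=0 (-) EX@7 MEM@8 WB@9
I3 mul r2 <- r3,r2: IF@6 ID@7 stall=1 (RAW on I1.r3 (WB@8)) EX@9 MEM@10 WB@11
I4 add r1 <- r3,r2: IF@7 ID@9 stall=2 (RAW on I3.r2 (WB@11)) EX@12 MEM@13 WB@14
I5 add r1 <- r2,r1: IF@9 ID@12 stall=2 (RAW on I4.r1 (WB@14)) EX@15 MEM@16 WB@17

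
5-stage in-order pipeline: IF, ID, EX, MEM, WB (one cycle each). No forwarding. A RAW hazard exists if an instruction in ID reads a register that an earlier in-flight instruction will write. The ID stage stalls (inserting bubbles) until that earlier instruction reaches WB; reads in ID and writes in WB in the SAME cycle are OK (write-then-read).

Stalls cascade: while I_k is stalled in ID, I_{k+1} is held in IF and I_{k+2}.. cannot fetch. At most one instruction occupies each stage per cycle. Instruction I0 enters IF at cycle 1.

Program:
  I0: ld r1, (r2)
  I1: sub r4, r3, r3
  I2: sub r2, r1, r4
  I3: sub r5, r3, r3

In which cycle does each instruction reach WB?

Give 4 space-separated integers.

Answer: 5 6 9 10

Derivation:
I0 ld r1 <- r2: IF@1 ID@2 stall=0 (-) EX@3 MEM@4 WB@5
I1 sub r4 <- r3,r3: IF@2 ID@3 stall=0 (-) EX@4 MEM@5 WB@6
I2 sub r2 <- r1,r4: IF@3 ID@4 stall=2 (RAW on I1.r4 (WB@6)) EX@7 MEM@8 WB@9
I3 sub r5 <- r3,r3: IF@4 ID@7 stall=0 (-) EX@8 MEM@9 WB@10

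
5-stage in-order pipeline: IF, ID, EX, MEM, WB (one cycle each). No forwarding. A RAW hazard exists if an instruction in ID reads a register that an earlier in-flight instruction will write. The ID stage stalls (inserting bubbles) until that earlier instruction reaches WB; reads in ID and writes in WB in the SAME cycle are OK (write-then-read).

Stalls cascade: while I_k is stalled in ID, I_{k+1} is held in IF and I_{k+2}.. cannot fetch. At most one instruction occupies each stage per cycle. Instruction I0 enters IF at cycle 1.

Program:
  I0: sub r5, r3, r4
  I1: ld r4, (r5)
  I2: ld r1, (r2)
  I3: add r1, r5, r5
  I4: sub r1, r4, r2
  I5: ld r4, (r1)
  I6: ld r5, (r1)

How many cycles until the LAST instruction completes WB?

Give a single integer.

I0 sub r5 <- r3,r4: IF@1 ID@2 stall=0 (-) EX@3 MEM@4 WB@5
I1 ld r4 <- r5: IF@2 ID@3 stall=2 (RAW on I0.r5 (WB@5)) EX@6 MEM@7 WB@8
I2 ld r1 <- r2: IF@3 ID@6 stall=0 (-) EX@7 MEM@8 WB@9
I3 add r1 <- r5,r5: IF@6 ID@7 stall=0 (-) EX@8 MEM@9 WB@10
I4 sub r1 <- r4,r2: IF@7 ID@8 stall=0 (-) EX@9 MEM@10 WB@11
I5 ld r4 <- r1: IF@8 ID@9 stall=2 (RAW on I4.r1 (WB@11)) EX@12 MEM@13 WB@14
I6 ld r5 <- r1: IF@9 ID@12 stall=0 (-) EX@13 MEM@14 WB@15

Answer: 15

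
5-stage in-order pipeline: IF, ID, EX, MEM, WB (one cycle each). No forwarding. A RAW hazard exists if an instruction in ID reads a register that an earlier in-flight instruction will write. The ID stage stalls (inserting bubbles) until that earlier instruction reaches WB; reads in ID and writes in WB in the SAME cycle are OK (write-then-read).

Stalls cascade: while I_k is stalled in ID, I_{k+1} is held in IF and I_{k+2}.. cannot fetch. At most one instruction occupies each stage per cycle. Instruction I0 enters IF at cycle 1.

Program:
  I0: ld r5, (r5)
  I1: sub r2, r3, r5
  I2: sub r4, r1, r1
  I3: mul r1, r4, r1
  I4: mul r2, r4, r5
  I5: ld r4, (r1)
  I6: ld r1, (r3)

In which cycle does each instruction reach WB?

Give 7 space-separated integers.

Answer: 5 8 9 12 13 15 16

Derivation:
I0 ld r5 <- r5: IF@1 ID@2 stall=0 (-) EX@3 MEM@4 WB@5
I1 sub r2 <- r3,r5: IF@2 ID@3 stall=2 (RAW on I0.r5 (WB@5)) EX@6 MEM@7 WB@8
I2 sub r4 <- r1,r1: IF@3 ID@6 stall=0 (-) EX@7 MEM@8 WB@9
I3 mul r1 <- r4,r1: IF@6 ID@7 stall=2 (RAW on I2.r4 (WB@9)) EX@10 MEM@11 WB@12
I4 mul r2 <- r4,r5: IF@7 ID@10 stall=0 (-) EX@11 MEM@12 WB@13
I5 ld r4 <- r1: IF@10 ID@11 stall=1 (RAW on I3.r1 (WB@12)) EX@13 MEM@14 WB@15
I6 ld r1 <- r3: IF@11 ID@13 stall=0 (-) EX@14 MEM@15 WB@16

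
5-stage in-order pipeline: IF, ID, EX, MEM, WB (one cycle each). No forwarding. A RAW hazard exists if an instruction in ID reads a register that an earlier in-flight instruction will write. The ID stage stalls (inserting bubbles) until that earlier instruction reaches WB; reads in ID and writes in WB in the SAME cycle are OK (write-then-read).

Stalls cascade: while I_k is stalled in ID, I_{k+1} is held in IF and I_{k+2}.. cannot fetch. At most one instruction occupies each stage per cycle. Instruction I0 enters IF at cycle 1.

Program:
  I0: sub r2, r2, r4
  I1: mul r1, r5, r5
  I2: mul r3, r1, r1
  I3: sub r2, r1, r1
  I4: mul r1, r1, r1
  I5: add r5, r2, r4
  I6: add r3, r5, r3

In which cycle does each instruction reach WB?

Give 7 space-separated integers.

I0 sub r2 <- r2,r4: IF@1 ID@2 stall=0 (-) EX@3 MEM@4 WB@5
I1 mul r1 <- r5,r5: IF@2 ID@3 stall=0 (-) EX@4 MEM@5 WB@6
I2 mul r3 <- r1,r1: IF@3 ID@4 stall=2 (RAW on I1.r1 (WB@6)) EX@7 MEM@8 WB@9
I3 sub r2 <- r1,r1: IF@4 ID@7 stall=0 (-) EX@8 MEM@9 WB@10
I4 mul r1 <- r1,r1: IF@7 ID@8 stall=0 (-) EX@9 MEM@10 WB@11
I5 add r5 <- r2,r4: IF@8 ID@9 stall=1 (RAW on I3.r2 (WB@10)) EX@11 MEM@12 WB@13
I6 add r3 <- r5,r3: IF@9 ID@11 stall=2 (RAW on I5.r5 (WB@13)) EX@14 MEM@15 WB@16

Answer: 5 6 9 10 11 13 16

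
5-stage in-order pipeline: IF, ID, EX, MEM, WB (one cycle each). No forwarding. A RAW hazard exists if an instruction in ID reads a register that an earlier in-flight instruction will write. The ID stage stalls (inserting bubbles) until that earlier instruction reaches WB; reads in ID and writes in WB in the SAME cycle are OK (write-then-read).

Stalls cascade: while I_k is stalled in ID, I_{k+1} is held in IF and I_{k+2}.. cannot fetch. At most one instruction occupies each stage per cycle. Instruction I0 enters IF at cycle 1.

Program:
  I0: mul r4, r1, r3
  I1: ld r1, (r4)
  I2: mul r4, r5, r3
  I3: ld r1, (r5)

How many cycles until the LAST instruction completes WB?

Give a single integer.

Answer: 10

Derivation:
I0 mul r4 <- r1,r3: IF@1 ID@2 stall=0 (-) EX@3 MEM@4 WB@5
I1 ld r1 <- r4: IF@2 ID@3 stall=2 (RAW on I0.r4 (WB@5)) EX@6 MEM@7 WB@8
I2 mul r4 <- r5,r3: IF@3 ID@6 stall=0 (-) EX@7 MEM@8 WB@9
I3 ld r1 <- r5: IF@6 ID@7 stall=0 (-) EX@8 MEM@9 WB@10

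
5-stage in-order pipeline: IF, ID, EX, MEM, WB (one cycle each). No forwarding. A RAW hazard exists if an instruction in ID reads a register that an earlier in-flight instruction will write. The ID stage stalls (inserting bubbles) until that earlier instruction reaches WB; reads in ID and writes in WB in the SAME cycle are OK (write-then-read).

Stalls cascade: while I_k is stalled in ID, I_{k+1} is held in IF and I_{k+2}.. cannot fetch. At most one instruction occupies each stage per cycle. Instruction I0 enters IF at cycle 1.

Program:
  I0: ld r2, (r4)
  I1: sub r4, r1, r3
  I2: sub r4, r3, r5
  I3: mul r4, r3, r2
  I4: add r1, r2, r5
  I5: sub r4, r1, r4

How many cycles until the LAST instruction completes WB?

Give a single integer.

I0 ld r2 <- r4: IF@1 ID@2 stall=0 (-) EX@3 MEM@4 WB@5
I1 sub r4 <- r1,r3: IF@2 ID@3 stall=0 (-) EX@4 MEM@5 WB@6
I2 sub r4 <- r3,r5: IF@3 ID@4 stall=0 (-) EX@5 MEM@6 WB@7
I3 mul r4 <- r3,r2: IF@4 ID@5 stall=0 (-) EX@6 MEM@7 WB@8
I4 add r1 <- r2,r5: IF@5 ID@6 stall=0 (-) EX@7 MEM@8 WB@9
I5 sub r4 <- r1,r4: IF@6 ID@7 stall=2 (RAW on I4.r1 (WB@9)) EX@10 MEM@11 WB@12

Answer: 12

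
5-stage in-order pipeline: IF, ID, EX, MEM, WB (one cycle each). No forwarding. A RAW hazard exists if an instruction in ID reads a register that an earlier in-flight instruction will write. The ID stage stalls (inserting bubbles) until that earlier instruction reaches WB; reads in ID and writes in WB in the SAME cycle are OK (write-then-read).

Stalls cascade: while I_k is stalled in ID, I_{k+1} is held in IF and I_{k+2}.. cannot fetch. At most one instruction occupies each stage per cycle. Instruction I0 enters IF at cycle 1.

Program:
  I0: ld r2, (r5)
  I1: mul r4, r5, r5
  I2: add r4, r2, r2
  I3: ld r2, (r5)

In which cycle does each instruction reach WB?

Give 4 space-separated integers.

Answer: 5 6 8 9

Derivation:
I0 ld r2 <- r5: IF@1 ID@2 stall=0 (-) EX@3 MEM@4 WB@5
I1 mul r4 <- r5,r5: IF@2 ID@3 stall=0 (-) EX@4 MEM@5 WB@6
I2 add r4 <- r2,r2: IF@3 ID@4 stall=1 (RAW on I0.r2 (WB@5)) EX@6 MEM@7 WB@8
I3 ld r2 <- r5: IF@4 ID@6 stall=0 (-) EX@7 MEM@8 WB@9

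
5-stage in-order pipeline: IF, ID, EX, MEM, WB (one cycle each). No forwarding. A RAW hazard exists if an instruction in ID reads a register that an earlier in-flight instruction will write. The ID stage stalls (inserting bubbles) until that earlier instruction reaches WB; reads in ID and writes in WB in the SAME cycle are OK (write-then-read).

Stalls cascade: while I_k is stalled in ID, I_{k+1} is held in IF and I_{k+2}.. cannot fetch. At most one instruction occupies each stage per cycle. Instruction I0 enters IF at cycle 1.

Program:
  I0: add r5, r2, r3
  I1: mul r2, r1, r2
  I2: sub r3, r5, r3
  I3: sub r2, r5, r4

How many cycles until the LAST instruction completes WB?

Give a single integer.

I0 add r5 <- r2,r3: IF@1 ID@2 stall=0 (-) EX@3 MEM@4 WB@5
I1 mul r2 <- r1,r2: IF@2 ID@3 stall=0 (-) EX@4 MEM@5 WB@6
I2 sub r3 <- r5,r3: IF@3 ID@4 stall=1 (RAW on I0.r5 (WB@5)) EX@6 MEM@7 WB@8
I3 sub r2 <- r5,r4: IF@4 ID@6 stall=0 (-) EX@7 MEM@8 WB@9

Answer: 9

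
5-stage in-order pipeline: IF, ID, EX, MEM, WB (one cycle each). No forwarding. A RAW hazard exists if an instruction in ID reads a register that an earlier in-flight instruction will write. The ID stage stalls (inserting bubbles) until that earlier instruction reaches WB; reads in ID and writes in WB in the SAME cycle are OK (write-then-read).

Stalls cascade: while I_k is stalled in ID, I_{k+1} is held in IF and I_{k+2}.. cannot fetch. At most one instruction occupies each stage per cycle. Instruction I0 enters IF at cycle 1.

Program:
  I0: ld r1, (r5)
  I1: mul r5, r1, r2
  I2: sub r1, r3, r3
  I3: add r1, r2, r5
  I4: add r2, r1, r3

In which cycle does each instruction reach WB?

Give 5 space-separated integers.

Answer: 5 8 9 11 14

Derivation:
I0 ld r1 <- r5: IF@1 ID@2 stall=0 (-) EX@3 MEM@4 WB@5
I1 mul r5 <- r1,r2: IF@2 ID@3 stall=2 (RAW on I0.r1 (WB@5)) EX@6 MEM@7 WB@8
I2 sub r1 <- r3,r3: IF@3 ID@6 stall=0 (-) EX@7 MEM@8 WB@9
I3 add r1 <- r2,r5: IF@6 ID@7 stall=1 (RAW on I1.r5 (WB@8)) EX@9 MEM@10 WB@11
I4 add r2 <- r1,r3: IF@7 ID@9 stall=2 (RAW on I3.r1 (WB@11)) EX@12 MEM@13 WB@14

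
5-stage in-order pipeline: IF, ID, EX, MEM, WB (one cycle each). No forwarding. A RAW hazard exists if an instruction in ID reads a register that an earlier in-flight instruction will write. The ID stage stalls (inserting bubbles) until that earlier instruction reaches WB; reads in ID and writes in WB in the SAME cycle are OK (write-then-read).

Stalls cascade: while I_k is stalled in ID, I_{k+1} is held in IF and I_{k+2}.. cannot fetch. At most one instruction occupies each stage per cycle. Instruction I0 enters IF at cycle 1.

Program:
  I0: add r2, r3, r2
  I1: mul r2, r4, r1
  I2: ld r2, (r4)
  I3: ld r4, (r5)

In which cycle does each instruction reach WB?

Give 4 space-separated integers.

I0 add r2 <- r3,r2: IF@1 ID@2 stall=0 (-) EX@3 MEM@4 WB@5
I1 mul r2 <- r4,r1: IF@2 ID@3 stall=0 (-) EX@4 MEM@5 WB@6
I2 ld r2 <- r4: IF@3 ID@4 stall=0 (-) EX@5 MEM@6 WB@7
I3 ld r4 <- r5: IF@4 ID@5 stall=0 (-) EX@6 MEM@7 WB@8

Answer: 5 6 7 8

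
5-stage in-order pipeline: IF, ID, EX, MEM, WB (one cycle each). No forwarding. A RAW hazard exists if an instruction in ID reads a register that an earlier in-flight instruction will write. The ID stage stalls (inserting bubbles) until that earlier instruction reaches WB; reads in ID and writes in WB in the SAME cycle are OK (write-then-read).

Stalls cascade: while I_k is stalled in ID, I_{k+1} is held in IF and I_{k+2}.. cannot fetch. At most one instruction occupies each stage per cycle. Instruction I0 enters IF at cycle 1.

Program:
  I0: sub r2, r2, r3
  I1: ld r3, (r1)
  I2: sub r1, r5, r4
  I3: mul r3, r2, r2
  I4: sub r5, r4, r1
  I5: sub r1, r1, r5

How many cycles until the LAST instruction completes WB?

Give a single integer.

I0 sub r2 <- r2,r3: IF@1 ID@2 stall=0 (-) EX@3 MEM@4 WB@5
I1 ld r3 <- r1: IF@2 ID@3 stall=0 (-) EX@4 MEM@5 WB@6
I2 sub r1 <- r5,r4: IF@3 ID@4 stall=0 (-) EX@5 MEM@6 WB@7
I3 mul r3 <- r2,r2: IF@4 ID@5 stall=0 (-) EX@6 MEM@7 WB@8
I4 sub r5 <- r4,r1: IF@5 ID@6 stall=1 (RAW on I2.r1 (WB@7)) EX@8 MEM@9 WB@10
I5 sub r1 <- r1,r5: IF@6 ID@8 stall=2 (RAW on I4.r5 (WB@10)) EX@11 MEM@12 WB@13

Answer: 13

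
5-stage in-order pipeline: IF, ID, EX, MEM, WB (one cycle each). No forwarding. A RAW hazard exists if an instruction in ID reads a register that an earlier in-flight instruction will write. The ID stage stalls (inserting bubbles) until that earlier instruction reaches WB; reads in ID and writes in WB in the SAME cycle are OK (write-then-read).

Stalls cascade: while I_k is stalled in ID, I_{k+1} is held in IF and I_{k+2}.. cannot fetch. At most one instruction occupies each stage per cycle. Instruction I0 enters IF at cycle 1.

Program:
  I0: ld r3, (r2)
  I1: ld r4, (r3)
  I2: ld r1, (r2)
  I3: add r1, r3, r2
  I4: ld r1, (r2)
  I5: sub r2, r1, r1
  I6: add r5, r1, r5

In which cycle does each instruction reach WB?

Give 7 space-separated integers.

Answer: 5 8 9 10 11 14 15

Derivation:
I0 ld r3 <- r2: IF@1 ID@2 stall=0 (-) EX@3 MEM@4 WB@5
I1 ld r4 <- r3: IF@2 ID@3 stall=2 (RAW on I0.r3 (WB@5)) EX@6 MEM@7 WB@8
I2 ld r1 <- r2: IF@3 ID@6 stall=0 (-) EX@7 MEM@8 WB@9
I3 add r1 <- r3,r2: IF@6 ID@7 stall=0 (-) EX@8 MEM@9 WB@10
I4 ld r1 <- r2: IF@7 ID@8 stall=0 (-) EX@9 MEM@10 WB@11
I5 sub r2 <- r1,r1: IF@8 ID@9 stall=2 (RAW on I4.r1 (WB@11)) EX@12 MEM@13 WB@14
I6 add r5 <- r1,r5: IF@9 ID@12 stall=0 (-) EX@13 MEM@14 WB@15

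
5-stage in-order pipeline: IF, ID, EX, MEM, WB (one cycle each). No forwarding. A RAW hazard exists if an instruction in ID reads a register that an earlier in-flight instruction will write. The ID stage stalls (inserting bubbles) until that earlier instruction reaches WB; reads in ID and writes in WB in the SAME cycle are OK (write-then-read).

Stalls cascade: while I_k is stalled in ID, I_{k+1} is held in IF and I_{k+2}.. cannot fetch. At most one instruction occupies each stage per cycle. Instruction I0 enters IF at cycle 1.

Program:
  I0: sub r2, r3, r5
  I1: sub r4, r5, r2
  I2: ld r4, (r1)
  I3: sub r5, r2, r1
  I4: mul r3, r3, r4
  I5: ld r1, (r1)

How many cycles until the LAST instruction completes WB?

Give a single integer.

Answer: 13

Derivation:
I0 sub r2 <- r3,r5: IF@1 ID@2 stall=0 (-) EX@3 MEM@4 WB@5
I1 sub r4 <- r5,r2: IF@2 ID@3 stall=2 (RAW on I0.r2 (WB@5)) EX@6 MEM@7 WB@8
I2 ld r4 <- r1: IF@3 ID@6 stall=0 (-) EX@7 MEM@8 WB@9
I3 sub r5 <- r2,r1: IF@6 ID@7 stall=0 (-) EX@8 MEM@9 WB@10
I4 mul r3 <- r3,r4: IF@7 ID@8 stall=1 (RAW on I2.r4 (WB@9)) EX@10 MEM@11 WB@12
I5 ld r1 <- r1: IF@8 ID@10 stall=0 (-) EX@11 MEM@12 WB@13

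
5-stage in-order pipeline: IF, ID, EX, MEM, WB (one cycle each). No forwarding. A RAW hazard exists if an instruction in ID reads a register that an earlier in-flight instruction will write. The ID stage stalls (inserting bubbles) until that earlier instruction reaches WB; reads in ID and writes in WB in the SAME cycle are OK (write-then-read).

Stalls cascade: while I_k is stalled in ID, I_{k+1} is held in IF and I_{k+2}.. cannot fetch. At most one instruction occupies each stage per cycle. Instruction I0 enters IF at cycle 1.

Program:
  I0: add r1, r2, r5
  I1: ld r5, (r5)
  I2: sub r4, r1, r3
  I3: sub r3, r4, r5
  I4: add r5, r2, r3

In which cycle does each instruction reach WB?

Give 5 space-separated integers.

I0 add r1 <- r2,r5: IF@1 ID@2 stall=0 (-) EX@3 MEM@4 WB@5
I1 ld r5 <- r5: IF@2 ID@3 stall=0 (-) EX@4 MEM@5 WB@6
I2 sub r4 <- r1,r3: IF@3 ID@4 stall=1 (RAW on I0.r1 (WB@5)) EX@6 MEM@7 WB@8
I3 sub r3 <- r4,r5: IF@4 ID@6 stall=2 (RAW on I2.r4 (WB@8)) EX@9 MEM@10 WB@11
I4 add r5 <- r2,r3: IF@6 ID@9 stall=2 (RAW on I3.r3 (WB@11)) EX@12 MEM@13 WB@14

Answer: 5 6 8 11 14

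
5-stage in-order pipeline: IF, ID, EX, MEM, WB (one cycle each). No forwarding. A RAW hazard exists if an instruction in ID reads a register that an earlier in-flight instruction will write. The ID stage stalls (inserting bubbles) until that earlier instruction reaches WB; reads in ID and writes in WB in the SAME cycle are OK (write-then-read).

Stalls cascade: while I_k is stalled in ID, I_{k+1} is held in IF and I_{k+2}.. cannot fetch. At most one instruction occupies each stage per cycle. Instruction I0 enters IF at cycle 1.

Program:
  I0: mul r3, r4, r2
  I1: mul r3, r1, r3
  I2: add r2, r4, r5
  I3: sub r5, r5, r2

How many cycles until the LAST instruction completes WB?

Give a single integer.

Answer: 12

Derivation:
I0 mul r3 <- r4,r2: IF@1 ID@2 stall=0 (-) EX@3 MEM@4 WB@5
I1 mul r3 <- r1,r3: IF@2 ID@3 stall=2 (RAW on I0.r3 (WB@5)) EX@6 MEM@7 WB@8
I2 add r2 <- r4,r5: IF@3 ID@6 stall=0 (-) EX@7 MEM@8 WB@9
I3 sub r5 <- r5,r2: IF@6 ID@7 stall=2 (RAW on I2.r2 (WB@9)) EX@10 MEM@11 WB@12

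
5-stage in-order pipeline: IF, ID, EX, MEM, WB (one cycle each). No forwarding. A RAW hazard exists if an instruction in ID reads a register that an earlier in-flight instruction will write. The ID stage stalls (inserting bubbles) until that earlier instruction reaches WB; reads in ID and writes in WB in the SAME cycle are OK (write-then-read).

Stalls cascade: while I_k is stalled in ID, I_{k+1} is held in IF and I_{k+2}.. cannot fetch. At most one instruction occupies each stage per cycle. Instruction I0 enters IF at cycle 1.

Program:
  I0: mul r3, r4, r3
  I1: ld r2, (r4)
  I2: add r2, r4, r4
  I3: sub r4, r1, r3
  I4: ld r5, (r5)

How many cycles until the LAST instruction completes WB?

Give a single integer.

I0 mul r3 <- r4,r3: IF@1 ID@2 stall=0 (-) EX@3 MEM@4 WB@5
I1 ld r2 <- r4: IF@2 ID@3 stall=0 (-) EX@4 MEM@5 WB@6
I2 add r2 <- r4,r4: IF@3 ID@4 stall=0 (-) EX@5 MEM@6 WB@7
I3 sub r4 <- r1,r3: IF@4 ID@5 stall=0 (-) EX@6 MEM@7 WB@8
I4 ld r5 <- r5: IF@5 ID@6 stall=0 (-) EX@7 MEM@8 WB@9

Answer: 9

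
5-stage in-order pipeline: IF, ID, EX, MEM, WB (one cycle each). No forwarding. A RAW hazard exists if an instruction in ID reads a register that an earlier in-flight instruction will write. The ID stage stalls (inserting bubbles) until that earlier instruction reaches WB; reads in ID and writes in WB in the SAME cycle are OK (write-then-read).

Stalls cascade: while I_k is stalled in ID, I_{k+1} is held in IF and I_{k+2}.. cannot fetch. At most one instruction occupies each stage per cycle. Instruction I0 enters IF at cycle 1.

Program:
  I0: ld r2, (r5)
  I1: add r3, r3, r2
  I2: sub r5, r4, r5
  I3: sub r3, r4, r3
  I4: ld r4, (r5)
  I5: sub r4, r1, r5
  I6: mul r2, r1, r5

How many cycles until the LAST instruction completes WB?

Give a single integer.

Answer: 14

Derivation:
I0 ld r2 <- r5: IF@1 ID@2 stall=0 (-) EX@3 MEM@4 WB@5
I1 add r3 <- r3,r2: IF@2 ID@3 stall=2 (RAW on I0.r2 (WB@5)) EX@6 MEM@7 WB@8
I2 sub r5 <- r4,r5: IF@3 ID@6 stall=0 (-) EX@7 MEM@8 WB@9
I3 sub r3 <- r4,r3: IF@6 ID@7 stall=1 (RAW on I1.r3 (WB@8)) EX@9 MEM@10 WB@11
I4 ld r4 <- r5: IF@7 ID@9 stall=0 (-) EX@10 MEM@11 WB@12
I5 sub r4 <- r1,r5: IF@9 ID@10 stall=0 (-) EX@11 MEM@12 WB@13
I6 mul r2 <- r1,r5: IF@10 ID@11 stall=0 (-) EX@12 MEM@13 WB@14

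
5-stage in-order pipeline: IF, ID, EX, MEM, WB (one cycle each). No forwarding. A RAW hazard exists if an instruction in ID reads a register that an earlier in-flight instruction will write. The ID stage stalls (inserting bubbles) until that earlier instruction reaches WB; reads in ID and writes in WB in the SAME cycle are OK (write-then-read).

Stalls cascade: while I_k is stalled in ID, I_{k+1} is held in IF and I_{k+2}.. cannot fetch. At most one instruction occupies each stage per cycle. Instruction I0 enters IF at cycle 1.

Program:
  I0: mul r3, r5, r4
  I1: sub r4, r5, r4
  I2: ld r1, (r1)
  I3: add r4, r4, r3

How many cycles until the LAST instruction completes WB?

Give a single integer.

Answer: 9

Derivation:
I0 mul r3 <- r5,r4: IF@1 ID@2 stall=0 (-) EX@3 MEM@4 WB@5
I1 sub r4 <- r5,r4: IF@2 ID@3 stall=0 (-) EX@4 MEM@5 WB@6
I2 ld r1 <- r1: IF@3 ID@4 stall=0 (-) EX@5 MEM@6 WB@7
I3 add r4 <- r4,r3: IF@4 ID@5 stall=1 (RAW on I1.r4 (WB@6)) EX@7 MEM@8 WB@9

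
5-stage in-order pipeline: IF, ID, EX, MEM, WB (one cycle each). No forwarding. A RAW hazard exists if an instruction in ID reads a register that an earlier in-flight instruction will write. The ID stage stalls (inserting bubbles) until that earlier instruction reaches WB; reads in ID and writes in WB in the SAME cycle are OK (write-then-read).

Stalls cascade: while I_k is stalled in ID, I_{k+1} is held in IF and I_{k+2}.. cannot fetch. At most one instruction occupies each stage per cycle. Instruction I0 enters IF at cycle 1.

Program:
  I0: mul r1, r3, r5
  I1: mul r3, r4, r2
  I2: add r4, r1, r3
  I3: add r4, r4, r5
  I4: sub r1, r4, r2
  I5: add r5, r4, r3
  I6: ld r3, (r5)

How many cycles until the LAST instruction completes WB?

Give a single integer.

Answer: 19

Derivation:
I0 mul r1 <- r3,r5: IF@1 ID@2 stall=0 (-) EX@3 MEM@4 WB@5
I1 mul r3 <- r4,r2: IF@2 ID@3 stall=0 (-) EX@4 MEM@5 WB@6
I2 add r4 <- r1,r3: IF@3 ID@4 stall=2 (RAW on I1.r3 (WB@6)) EX@7 MEM@8 WB@9
I3 add r4 <- r4,r5: IF@4 ID@7 stall=2 (RAW on I2.r4 (WB@9)) EX@10 MEM@11 WB@12
I4 sub r1 <- r4,r2: IF@7 ID@10 stall=2 (RAW on I3.r4 (WB@12)) EX@13 MEM@14 WB@15
I5 add r5 <- r4,r3: IF@10 ID@13 stall=0 (-) EX@14 MEM@15 WB@16
I6 ld r3 <- r5: IF@13 ID@14 stall=2 (RAW on I5.r5 (WB@16)) EX@17 MEM@18 WB@19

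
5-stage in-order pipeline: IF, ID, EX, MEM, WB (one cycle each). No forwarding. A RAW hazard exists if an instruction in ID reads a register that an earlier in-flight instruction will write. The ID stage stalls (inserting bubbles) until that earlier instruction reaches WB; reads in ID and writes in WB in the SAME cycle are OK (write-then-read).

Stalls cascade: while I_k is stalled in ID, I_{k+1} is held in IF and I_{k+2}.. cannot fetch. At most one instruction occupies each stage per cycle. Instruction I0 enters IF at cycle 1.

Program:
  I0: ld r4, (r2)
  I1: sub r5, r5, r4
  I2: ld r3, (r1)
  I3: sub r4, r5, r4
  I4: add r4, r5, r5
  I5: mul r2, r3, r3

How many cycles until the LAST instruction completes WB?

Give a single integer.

I0 ld r4 <- r2: IF@1 ID@2 stall=0 (-) EX@3 MEM@4 WB@5
I1 sub r5 <- r5,r4: IF@2 ID@3 stall=2 (RAW on I0.r4 (WB@5)) EX@6 MEM@7 WB@8
I2 ld r3 <- r1: IF@3 ID@6 stall=0 (-) EX@7 MEM@8 WB@9
I3 sub r4 <- r5,r4: IF@6 ID@7 stall=1 (RAW on I1.r5 (WB@8)) EX@9 MEM@10 WB@11
I4 add r4 <- r5,r5: IF@7 ID@9 stall=0 (-) EX@10 MEM@11 WB@12
I5 mul r2 <- r3,r3: IF@9 ID@10 stall=0 (-) EX@11 MEM@12 WB@13

Answer: 13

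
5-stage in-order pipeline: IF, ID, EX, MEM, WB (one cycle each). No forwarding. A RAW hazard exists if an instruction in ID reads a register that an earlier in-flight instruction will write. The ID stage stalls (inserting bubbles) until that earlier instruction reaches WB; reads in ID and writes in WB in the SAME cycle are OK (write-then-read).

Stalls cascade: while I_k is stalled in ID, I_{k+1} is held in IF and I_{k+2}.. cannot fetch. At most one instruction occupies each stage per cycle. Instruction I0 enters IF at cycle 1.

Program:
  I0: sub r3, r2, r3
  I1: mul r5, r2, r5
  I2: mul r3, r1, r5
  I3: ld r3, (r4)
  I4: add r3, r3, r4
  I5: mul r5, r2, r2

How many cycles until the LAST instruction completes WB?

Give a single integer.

Answer: 14

Derivation:
I0 sub r3 <- r2,r3: IF@1 ID@2 stall=0 (-) EX@3 MEM@4 WB@5
I1 mul r5 <- r2,r5: IF@2 ID@3 stall=0 (-) EX@4 MEM@5 WB@6
I2 mul r3 <- r1,r5: IF@3 ID@4 stall=2 (RAW on I1.r5 (WB@6)) EX@7 MEM@8 WB@9
I3 ld r3 <- r4: IF@4 ID@7 stall=0 (-) EX@8 MEM@9 WB@10
I4 add r3 <- r3,r4: IF@7 ID@8 stall=2 (RAW on I3.r3 (WB@10)) EX@11 MEM@12 WB@13
I5 mul r5 <- r2,r2: IF@8 ID@11 stall=0 (-) EX@12 MEM@13 WB@14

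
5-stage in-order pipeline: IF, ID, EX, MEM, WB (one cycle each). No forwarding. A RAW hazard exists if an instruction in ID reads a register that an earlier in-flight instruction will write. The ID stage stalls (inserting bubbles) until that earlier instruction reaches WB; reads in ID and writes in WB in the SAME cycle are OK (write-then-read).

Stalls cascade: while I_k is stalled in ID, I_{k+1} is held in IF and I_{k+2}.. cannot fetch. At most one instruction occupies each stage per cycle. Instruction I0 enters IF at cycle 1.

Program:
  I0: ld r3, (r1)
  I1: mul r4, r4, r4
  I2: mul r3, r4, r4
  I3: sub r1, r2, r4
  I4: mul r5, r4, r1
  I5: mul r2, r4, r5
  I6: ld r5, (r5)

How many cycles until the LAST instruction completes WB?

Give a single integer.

I0 ld r3 <- r1: IF@1 ID@2 stall=0 (-) EX@3 MEM@4 WB@5
I1 mul r4 <- r4,r4: IF@2 ID@3 stall=0 (-) EX@4 MEM@5 WB@6
I2 mul r3 <- r4,r4: IF@3 ID@4 stall=2 (RAW on I1.r4 (WB@6)) EX@7 MEM@8 WB@9
I3 sub r1 <- r2,r4: IF@4 ID@7 stall=0 (-) EX@8 MEM@9 WB@10
I4 mul r5 <- r4,r1: IF@7 ID@8 stall=2 (RAW on I3.r1 (WB@10)) EX@11 MEM@12 WB@13
I5 mul r2 <- r4,r5: IF@8 ID@11 stall=2 (RAW on I4.r5 (WB@13)) EX@14 MEM@15 WB@16
I6 ld r5 <- r5: IF@11 ID@14 stall=0 (-) EX@15 MEM@16 WB@17

Answer: 17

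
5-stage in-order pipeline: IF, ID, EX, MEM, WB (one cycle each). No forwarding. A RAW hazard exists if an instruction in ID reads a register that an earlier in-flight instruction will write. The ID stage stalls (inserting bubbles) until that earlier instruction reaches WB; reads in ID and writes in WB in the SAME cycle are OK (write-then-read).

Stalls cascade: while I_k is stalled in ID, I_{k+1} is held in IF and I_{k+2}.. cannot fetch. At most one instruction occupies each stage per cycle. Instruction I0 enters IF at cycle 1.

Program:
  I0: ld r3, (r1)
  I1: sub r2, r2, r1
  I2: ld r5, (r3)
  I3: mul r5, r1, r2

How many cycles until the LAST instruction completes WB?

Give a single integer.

Answer: 9

Derivation:
I0 ld r3 <- r1: IF@1 ID@2 stall=0 (-) EX@3 MEM@4 WB@5
I1 sub r2 <- r2,r1: IF@2 ID@3 stall=0 (-) EX@4 MEM@5 WB@6
I2 ld r5 <- r3: IF@3 ID@4 stall=1 (RAW on I0.r3 (WB@5)) EX@6 MEM@7 WB@8
I3 mul r5 <- r1,r2: IF@4 ID@6 stall=0 (-) EX@7 MEM@8 WB@9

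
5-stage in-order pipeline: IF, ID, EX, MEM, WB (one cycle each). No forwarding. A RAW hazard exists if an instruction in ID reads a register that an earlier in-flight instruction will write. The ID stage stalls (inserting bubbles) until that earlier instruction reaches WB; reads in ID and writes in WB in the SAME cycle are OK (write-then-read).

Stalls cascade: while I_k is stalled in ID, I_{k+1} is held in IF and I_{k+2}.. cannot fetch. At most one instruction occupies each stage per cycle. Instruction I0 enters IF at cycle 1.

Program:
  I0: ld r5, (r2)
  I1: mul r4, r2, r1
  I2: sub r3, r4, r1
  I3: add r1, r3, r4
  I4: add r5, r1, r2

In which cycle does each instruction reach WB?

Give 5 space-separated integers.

I0 ld r5 <- r2: IF@1 ID@2 stall=0 (-) EX@3 MEM@4 WB@5
I1 mul r4 <- r2,r1: IF@2 ID@3 stall=0 (-) EX@4 MEM@5 WB@6
I2 sub r3 <- r4,r1: IF@3 ID@4 stall=2 (RAW on I1.r4 (WB@6)) EX@7 MEM@8 WB@9
I3 add r1 <- r3,r4: IF@4 ID@7 stall=2 (RAW on I2.r3 (WB@9)) EX@10 MEM@11 WB@12
I4 add r5 <- r1,r2: IF@7 ID@10 stall=2 (RAW on I3.r1 (WB@12)) EX@13 MEM@14 WB@15

Answer: 5 6 9 12 15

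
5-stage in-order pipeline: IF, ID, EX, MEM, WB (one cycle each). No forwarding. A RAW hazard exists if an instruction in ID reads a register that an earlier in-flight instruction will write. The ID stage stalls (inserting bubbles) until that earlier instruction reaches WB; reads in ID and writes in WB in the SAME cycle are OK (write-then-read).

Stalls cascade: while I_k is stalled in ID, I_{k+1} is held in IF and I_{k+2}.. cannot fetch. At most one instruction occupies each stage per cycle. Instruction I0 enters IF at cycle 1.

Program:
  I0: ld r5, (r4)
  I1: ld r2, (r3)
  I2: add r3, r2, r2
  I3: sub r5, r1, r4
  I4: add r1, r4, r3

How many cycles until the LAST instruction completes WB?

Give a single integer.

Answer: 12

Derivation:
I0 ld r5 <- r4: IF@1 ID@2 stall=0 (-) EX@3 MEM@4 WB@5
I1 ld r2 <- r3: IF@2 ID@3 stall=0 (-) EX@4 MEM@5 WB@6
I2 add r3 <- r2,r2: IF@3 ID@4 stall=2 (RAW on I1.r2 (WB@6)) EX@7 MEM@8 WB@9
I3 sub r5 <- r1,r4: IF@4 ID@7 stall=0 (-) EX@8 MEM@9 WB@10
I4 add r1 <- r4,r3: IF@7 ID@8 stall=1 (RAW on I2.r3 (WB@9)) EX@10 MEM@11 WB@12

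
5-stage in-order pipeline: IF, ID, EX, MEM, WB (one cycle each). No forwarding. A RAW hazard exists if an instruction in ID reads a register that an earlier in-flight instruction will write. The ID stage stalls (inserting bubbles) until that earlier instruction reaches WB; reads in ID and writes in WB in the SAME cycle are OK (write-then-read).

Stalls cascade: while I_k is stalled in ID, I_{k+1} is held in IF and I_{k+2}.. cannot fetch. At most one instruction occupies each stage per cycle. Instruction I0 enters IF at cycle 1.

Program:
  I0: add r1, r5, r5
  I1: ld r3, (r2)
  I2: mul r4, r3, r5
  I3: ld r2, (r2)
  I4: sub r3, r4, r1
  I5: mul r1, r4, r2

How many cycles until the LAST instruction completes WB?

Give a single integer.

Answer: 13

Derivation:
I0 add r1 <- r5,r5: IF@1 ID@2 stall=0 (-) EX@3 MEM@4 WB@5
I1 ld r3 <- r2: IF@2 ID@3 stall=0 (-) EX@4 MEM@5 WB@6
I2 mul r4 <- r3,r5: IF@3 ID@4 stall=2 (RAW on I1.r3 (WB@6)) EX@7 MEM@8 WB@9
I3 ld r2 <- r2: IF@4 ID@7 stall=0 (-) EX@8 MEM@9 WB@10
I4 sub r3 <- r4,r1: IF@7 ID@8 stall=1 (RAW on I2.r4 (WB@9)) EX@10 MEM@11 WB@12
I5 mul r1 <- r4,r2: IF@8 ID@10 stall=0 (-) EX@11 MEM@12 WB@13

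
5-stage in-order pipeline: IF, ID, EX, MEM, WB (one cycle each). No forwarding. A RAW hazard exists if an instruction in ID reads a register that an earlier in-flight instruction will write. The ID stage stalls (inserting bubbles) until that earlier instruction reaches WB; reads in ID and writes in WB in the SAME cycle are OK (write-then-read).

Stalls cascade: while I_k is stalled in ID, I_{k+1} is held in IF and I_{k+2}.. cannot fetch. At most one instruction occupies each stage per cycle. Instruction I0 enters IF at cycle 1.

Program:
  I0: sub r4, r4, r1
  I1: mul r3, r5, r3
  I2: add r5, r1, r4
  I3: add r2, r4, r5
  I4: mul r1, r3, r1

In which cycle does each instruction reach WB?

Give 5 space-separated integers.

Answer: 5 6 8 11 12

Derivation:
I0 sub r4 <- r4,r1: IF@1 ID@2 stall=0 (-) EX@3 MEM@4 WB@5
I1 mul r3 <- r5,r3: IF@2 ID@3 stall=0 (-) EX@4 MEM@5 WB@6
I2 add r5 <- r1,r4: IF@3 ID@4 stall=1 (RAW on I0.r4 (WB@5)) EX@6 MEM@7 WB@8
I3 add r2 <- r4,r5: IF@4 ID@6 stall=2 (RAW on I2.r5 (WB@8)) EX@9 MEM@10 WB@11
I4 mul r1 <- r3,r1: IF@6 ID@9 stall=0 (-) EX@10 MEM@11 WB@12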